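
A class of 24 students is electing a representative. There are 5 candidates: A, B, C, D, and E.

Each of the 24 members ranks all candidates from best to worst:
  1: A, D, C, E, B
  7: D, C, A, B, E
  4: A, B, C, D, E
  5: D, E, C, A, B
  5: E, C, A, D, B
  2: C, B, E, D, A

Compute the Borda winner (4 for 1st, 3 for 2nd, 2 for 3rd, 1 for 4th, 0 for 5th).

A: 1×4 + 7×2 + 4×4 + 5×1 + 5×2 + 2×0 = 49
B: 1×0 + 7×1 + 4×3 + 5×0 + 5×0 + 2×3 = 25
C: 1×2 + 7×3 + 4×2 + 5×2 + 5×3 + 2×4 = 64
D: 1×3 + 7×4 + 4×1 + 5×4 + 5×1 + 2×1 = 62
E: 1×1 + 7×0 + 4×0 + 5×3 + 5×4 + 2×2 = 40

C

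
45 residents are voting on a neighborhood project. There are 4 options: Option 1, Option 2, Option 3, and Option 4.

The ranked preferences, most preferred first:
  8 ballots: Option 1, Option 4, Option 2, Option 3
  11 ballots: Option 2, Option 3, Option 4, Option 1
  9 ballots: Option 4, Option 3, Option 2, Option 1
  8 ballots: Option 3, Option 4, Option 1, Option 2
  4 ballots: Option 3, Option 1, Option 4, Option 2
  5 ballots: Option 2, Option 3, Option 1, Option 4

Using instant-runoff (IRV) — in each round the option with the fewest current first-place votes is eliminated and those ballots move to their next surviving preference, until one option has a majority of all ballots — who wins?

Option 4

Round 1: Option 1 8, Option 2 16, Option 3 12, Option 4 9. Option 1 eliminated.
Round 2: Option 2 16, Option 3 12, Option 4 17. Option 3 eliminated.
Round 3: Option 2 16, Option 4 29. Option 4 has a majority (≥23).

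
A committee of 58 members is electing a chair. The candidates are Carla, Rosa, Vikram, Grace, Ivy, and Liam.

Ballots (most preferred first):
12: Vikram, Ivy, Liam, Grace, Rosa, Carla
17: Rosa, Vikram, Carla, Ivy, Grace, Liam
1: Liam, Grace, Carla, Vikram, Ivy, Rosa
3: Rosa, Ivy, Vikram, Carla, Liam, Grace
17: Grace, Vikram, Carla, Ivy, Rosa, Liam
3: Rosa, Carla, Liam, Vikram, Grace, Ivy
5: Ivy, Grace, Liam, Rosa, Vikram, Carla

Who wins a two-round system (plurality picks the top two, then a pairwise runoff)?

Grace

Round 1 first-place votes: Carla 0, Rosa 23, Vikram 12, Grace 17, Ivy 5, Liam 1. Rosa and Grace advance.
Runoff: Rosa is ranked above Grace on 23 ballots, Grace above Rosa on 35.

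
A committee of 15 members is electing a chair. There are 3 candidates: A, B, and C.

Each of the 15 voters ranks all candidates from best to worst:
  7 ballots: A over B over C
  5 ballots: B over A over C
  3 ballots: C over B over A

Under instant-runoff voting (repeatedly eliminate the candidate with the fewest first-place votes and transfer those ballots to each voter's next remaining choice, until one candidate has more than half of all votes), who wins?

Round 1: A 7, B 5, C 3. C eliminated.
Round 2: A 7, B 8. B has a majority (≥8).

B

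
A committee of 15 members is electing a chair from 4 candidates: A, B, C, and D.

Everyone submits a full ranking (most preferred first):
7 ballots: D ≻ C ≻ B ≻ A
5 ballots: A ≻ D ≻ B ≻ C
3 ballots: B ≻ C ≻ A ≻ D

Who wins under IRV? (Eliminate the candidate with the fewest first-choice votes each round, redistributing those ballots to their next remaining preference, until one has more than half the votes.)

Round 1: A 5, B 3, C 0, D 7. C eliminated.
Round 2: A 5, B 3, D 7. B eliminated.
Round 3: A 8, D 7. A has a majority (≥8).

A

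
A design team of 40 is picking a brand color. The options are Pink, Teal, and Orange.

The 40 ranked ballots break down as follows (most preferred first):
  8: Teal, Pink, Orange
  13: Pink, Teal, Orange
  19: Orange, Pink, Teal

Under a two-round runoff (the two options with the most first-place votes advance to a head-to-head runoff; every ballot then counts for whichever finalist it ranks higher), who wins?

Pink

Round 1 first-place votes: Pink 13, Teal 8, Orange 19. Orange and Pink advance.
Runoff: Orange is ranked above Pink on 19 ballots, Pink above Orange on 21.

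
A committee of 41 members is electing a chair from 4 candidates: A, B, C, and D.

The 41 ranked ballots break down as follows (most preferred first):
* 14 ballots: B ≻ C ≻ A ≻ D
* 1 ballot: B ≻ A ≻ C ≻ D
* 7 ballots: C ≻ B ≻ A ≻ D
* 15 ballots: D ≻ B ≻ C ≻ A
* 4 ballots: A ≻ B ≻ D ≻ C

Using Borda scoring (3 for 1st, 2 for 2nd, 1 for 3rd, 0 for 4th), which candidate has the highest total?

A: 14×1 + 1×2 + 7×1 + 15×0 + 4×3 = 35
B: 14×3 + 1×3 + 7×2 + 15×2 + 4×2 = 97
C: 14×2 + 1×1 + 7×3 + 15×1 + 4×0 = 65
D: 14×0 + 1×0 + 7×0 + 15×3 + 4×1 = 49

B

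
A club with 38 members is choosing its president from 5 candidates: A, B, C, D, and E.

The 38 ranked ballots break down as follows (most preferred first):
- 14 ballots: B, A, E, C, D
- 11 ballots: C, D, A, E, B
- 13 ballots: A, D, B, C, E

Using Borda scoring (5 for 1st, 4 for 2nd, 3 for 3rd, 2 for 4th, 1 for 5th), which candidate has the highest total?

A: 14×4 + 11×3 + 13×5 = 154
B: 14×5 + 11×1 + 13×3 = 120
C: 14×2 + 11×5 + 13×2 = 109
D: 14×1 + 11×4 + 13×4 = 110
E: 14×3 + 11×2 + 13×1 = 77

A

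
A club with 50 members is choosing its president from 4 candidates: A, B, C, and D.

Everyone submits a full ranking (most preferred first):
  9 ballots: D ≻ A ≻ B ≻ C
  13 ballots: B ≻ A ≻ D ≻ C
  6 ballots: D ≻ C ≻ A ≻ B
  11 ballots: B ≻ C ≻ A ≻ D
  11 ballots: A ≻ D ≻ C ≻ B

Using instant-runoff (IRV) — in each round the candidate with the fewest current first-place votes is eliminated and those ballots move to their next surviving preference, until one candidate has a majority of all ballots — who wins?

D

Round 1: A 11, B 24, C 0, D 15. C eliminated.
Round 2: A 11, B 24, D 15. A eliminated.
Round 3: B 24, D 26. D has a majority (≥26).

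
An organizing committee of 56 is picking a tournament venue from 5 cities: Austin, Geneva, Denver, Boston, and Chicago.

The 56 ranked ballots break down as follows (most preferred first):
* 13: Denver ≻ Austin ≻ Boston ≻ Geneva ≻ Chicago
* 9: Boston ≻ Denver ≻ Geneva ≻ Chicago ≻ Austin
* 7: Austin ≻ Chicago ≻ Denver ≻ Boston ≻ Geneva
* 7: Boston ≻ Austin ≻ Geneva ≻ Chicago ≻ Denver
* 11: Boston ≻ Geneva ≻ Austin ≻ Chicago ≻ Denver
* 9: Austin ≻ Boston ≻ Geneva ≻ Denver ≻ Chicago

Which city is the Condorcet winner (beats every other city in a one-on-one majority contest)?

Austin vs Geneva: 36–20
Austin vs Denver: 34–22
Austin vs Boston: 29–27
Austin vs Chicago: 47–9
Austin beats every other city.

Austin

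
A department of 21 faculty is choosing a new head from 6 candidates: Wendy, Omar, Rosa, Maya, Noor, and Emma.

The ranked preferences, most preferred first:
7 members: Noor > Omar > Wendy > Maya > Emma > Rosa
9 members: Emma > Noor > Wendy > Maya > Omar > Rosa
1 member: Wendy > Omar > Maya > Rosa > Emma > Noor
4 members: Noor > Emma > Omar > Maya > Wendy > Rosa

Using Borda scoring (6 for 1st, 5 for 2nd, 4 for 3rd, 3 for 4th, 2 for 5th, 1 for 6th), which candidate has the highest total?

Noor

Wendy: 7×4 + 9×4 + 1×6 + 4×2 = 78
Omar: 7×5 + 9×2 + 1×5 + 4×4 = 74
Rosa: 7×1 + 9×1 + 1×3 + 4×1 = 23
Maya: 7×3 + 9×3 + 1×4 + 4×3 = 64
Noor: 7×6 + 9×5 + 1×1 + 4×6 = 112
Emma: 7×2 + 9×6 + 1×2 + 4×5 = 90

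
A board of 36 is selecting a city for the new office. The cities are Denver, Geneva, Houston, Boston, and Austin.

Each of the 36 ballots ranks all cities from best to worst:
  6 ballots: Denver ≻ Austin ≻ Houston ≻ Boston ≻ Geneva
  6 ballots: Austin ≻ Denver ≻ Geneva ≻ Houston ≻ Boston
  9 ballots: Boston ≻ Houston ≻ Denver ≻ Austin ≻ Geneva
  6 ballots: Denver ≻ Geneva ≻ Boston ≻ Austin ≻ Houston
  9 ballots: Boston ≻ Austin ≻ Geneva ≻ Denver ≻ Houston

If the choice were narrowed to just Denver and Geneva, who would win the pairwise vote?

Denver

Denver is ranked above Geneva on 27 ballots; Geneva above Denver on 9.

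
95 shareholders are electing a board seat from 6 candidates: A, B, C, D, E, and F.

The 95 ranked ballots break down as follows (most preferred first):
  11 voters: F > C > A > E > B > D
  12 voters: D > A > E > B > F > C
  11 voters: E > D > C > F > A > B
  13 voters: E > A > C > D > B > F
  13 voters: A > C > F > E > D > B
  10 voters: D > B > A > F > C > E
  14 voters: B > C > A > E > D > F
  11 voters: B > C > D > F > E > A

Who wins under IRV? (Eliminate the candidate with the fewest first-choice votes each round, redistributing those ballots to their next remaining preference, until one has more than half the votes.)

A

Round 1: A 13, B 25, C 0, D 22, E 24, F 11. C eliminated.
Round 2: A 13, B 25, D 22, E 24, F 11. F eliminated.
Round 3: A 24, B 25, D 22, E 24. D eliminated.
Round 4: A 36, B 35, E 24. E eliminated.
Round 5: A 60, B 35. A has a majority (≥48).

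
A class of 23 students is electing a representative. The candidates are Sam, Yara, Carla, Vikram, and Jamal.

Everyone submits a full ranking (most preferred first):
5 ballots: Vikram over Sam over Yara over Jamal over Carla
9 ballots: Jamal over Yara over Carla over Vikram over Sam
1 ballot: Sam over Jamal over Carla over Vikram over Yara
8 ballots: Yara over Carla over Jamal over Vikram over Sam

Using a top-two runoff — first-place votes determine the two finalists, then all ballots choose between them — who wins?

Yara

Round 1 first-place votes: Sam 1, Yara 8, Carla 0, Vikram 5, Jamal 9. Jamal and Yara advance.
Runoff: Jamal is ranked above Yara on 10 ballots, Yara above Jamal on 13.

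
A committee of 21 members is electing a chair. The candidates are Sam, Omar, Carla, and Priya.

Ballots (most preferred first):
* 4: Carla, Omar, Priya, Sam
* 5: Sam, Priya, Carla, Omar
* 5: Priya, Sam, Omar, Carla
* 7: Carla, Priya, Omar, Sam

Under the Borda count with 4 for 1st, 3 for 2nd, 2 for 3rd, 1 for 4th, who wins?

Priya

Sam: 4×1 + 5×4 + 5×3 + 7×1 = 46
Omar: 4×3 + 5×1 + 5×2 + 7×2 = 41
Carla: 4×4 + 5×2 + 5×1 + 7×4 = 59
Priya: 4×2 + 5×3 + 5×4 + 7×3 = 64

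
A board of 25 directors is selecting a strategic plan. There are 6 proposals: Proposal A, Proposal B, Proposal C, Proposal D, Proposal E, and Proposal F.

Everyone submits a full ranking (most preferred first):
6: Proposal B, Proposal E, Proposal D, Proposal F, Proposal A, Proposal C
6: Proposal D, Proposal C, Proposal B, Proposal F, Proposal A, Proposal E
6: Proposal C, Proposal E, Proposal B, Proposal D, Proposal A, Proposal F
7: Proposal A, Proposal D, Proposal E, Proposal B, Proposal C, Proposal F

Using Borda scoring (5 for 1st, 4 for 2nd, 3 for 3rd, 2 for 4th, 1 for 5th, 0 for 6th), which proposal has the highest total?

Proposal A: 6×1 + 6×1 + 6×1 + 7×5 = 53
Proposal B: 6×5 + 6×3 + 6×3 + 7×2 = 80
Proposal C: 6×0 + 6×4 + 6×5 + 7×1 = 61
Proposal D: 6×3 + 6×5 + 6×2 + 7×4 = 88
Proposal E: 6×4 + 6×0 + 6×4 + 7×3 = 69
Proposal F: 6×2 + 6×2 + 6×0 + 7×0 = 24

Proposal D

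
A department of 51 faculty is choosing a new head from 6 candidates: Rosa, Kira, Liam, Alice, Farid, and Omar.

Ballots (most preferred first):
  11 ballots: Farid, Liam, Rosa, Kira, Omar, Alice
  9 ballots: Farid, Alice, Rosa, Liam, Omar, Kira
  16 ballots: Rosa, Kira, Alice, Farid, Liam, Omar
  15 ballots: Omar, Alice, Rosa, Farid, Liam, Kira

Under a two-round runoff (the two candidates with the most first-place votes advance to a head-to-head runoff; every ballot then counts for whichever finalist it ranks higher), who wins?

Round 1 first-place votes: Rosa 16, Kira 0, Liam 0, Alice 0, Farid 20, Omar 15. Farid and Rosa advance.
Runoff: Farid is ranked above Rosa on 20 ballots, Rosa above Farid on 31.

Rosa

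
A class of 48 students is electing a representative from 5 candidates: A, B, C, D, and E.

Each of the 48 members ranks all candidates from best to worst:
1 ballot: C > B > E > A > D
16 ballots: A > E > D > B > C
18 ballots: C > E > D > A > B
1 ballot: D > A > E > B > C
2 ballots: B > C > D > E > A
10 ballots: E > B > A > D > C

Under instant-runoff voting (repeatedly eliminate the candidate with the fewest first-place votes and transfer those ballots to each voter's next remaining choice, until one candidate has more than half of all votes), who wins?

Round 1: A 16, B 2, C 19, D 1, E 10. D eliminated.
Round 2: A 17, B 2, C 19, E 10. B eliminated.
Round 3: A 17, C 21, E 10. E eliminated.
Round 4: A 27, C 21. A has a majority (≥25).

A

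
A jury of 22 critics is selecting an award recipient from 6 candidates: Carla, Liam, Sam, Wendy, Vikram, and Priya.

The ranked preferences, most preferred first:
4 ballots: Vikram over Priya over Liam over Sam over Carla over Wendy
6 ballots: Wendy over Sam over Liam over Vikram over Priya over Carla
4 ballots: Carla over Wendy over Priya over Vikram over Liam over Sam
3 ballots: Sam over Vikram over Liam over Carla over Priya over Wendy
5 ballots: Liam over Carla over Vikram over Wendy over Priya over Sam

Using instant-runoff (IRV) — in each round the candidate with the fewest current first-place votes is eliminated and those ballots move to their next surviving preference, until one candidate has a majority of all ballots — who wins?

Vikram

Round 1: Carla 4, Liam 5, Sam 3, Wendy 6, Vikram 4, Priya 0. Priya eliminated.
Round 2: Carla 4, Liam 5, Sam 3, Wendy 6, Vikram 4. Sam eliminated.
Round 3: Carla 4, Liam 5, Wendy 6, Vikram 7. Carla eliminated.
Round 4: Liam 5, Wendy 10, Vikram 7. Liam eliminated.
Round 5: Wendy 10, Vikram 12. Vikram has a majority (≥12).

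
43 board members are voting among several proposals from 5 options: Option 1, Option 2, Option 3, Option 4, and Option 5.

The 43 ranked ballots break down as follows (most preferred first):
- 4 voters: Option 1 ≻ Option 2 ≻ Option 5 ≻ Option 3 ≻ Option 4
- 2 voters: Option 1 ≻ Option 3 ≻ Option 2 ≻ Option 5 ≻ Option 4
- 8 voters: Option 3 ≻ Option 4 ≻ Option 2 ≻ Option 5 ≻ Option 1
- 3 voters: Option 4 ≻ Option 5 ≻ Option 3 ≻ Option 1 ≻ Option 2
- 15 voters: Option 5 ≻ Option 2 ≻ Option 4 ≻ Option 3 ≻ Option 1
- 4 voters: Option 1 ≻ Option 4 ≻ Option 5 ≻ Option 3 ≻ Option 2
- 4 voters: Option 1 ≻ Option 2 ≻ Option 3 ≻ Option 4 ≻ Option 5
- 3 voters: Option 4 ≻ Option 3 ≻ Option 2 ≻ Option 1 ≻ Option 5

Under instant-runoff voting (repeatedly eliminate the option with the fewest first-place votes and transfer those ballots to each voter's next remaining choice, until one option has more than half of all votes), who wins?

Round 1: Option 1 14, Option 2 0, Option 3 8, Option 4 6, Option 5 15. Option 2 eliminated.
Round 2: Option 1 14, Option 3 8, Option 4 6, Option 5 15. Option 4 eliminated.
Round 3: Option 1 14, Option 3 11, Option 5 18. Option 3 eliminated.
Round 4: Option 1 17, Option 5 26. Option 5 has a majority (≥22).

Option 5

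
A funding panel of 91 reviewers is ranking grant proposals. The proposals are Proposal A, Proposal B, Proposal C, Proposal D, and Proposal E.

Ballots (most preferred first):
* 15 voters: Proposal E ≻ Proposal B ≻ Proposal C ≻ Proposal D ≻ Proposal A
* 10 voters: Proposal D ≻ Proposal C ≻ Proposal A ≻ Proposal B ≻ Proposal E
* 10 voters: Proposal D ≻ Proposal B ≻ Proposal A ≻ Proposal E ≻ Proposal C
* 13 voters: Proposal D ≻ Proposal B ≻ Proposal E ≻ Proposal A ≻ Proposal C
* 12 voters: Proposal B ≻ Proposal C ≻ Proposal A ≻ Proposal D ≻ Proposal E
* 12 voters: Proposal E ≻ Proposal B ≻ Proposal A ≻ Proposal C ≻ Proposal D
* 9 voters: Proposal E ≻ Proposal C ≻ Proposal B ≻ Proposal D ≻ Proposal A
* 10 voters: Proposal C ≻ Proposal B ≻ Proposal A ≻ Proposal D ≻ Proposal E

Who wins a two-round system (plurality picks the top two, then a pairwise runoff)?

Round 1 first-place votes: Proposal A 0, Proposal B 12, Proposal C 10, Proposal D 33, Proposal E 36. Proposal E and Proposal D advance.
Runoff: Proposal E is ranked above Proposal D on 36 ballots, Proposal D above Proposal E on 55.

Proposal D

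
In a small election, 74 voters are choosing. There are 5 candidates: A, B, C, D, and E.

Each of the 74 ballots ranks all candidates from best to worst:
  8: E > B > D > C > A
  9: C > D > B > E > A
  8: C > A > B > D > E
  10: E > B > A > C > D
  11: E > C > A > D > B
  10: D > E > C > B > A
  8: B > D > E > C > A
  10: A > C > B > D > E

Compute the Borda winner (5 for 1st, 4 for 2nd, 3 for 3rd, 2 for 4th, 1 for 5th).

C

A: 8×1 + 9×1 + 8×4 + 10×3 + 11×3 + 10×1 + 8×1 + 10×5 = 180
B: 8×4 + 9×3 + 8×3 + 10×4 + 11×1 + 10×2 + 8×5 + 10×3 = 224
C: 8×2 + 9×5 + 8×5 + 10×2 + 11×4 + 10×3 + 8×2 + 10×4 = 251
D: 8×3 + 9×4 + 8×2 + 10×1 + 11×2 + 10×5 + 8×4 + 10×2 = 210
E: 8×5 + 9×2 + 8×1 + 10×5 + 11×5 + 10×4 + 8×3 + 10×1 = 245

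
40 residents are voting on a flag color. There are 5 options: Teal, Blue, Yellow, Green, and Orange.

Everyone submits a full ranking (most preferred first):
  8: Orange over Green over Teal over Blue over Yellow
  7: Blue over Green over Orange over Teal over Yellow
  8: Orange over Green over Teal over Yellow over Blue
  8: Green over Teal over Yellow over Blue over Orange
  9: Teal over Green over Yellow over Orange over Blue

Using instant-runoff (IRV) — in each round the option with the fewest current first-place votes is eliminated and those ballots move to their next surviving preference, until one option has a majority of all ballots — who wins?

Round 1: Teal 9, Blue 7, Yellow 0, Green 8, Orange 16. Yellow eliminated.
Round 2: Teal 9, Blue 7, Green 8, Orange 16. Blue eliminated.
Round 3: Teal 9, Green 15, Orange 16. Teal eliminated.
Round 4: Green 24, Orange 16. Green has a majority (≥21).

Green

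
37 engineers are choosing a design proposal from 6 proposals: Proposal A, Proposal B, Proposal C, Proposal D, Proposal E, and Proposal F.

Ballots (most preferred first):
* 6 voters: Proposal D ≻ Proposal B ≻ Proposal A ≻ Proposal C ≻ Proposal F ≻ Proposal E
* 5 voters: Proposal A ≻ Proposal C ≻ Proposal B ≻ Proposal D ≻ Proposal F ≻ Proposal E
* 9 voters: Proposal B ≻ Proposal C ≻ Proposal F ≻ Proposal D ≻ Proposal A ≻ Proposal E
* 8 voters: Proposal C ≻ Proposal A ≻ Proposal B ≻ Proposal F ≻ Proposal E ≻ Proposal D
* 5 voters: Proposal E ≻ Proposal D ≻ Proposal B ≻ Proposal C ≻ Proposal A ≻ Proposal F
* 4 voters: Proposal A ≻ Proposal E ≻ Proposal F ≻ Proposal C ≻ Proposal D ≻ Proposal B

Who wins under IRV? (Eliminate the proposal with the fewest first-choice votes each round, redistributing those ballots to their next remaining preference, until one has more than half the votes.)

Proposal D

Round 1: Proposal A 9, Proposal B 9, Proposal C 8, Proposal D 6, Proposal E 5, Proposal F 0. Proposal F eliminated.
Round 2: Proposal A 9, Proposal B 9, Proposal C 8, Proposal D 6, Proposal E 5. Proposal E eliminated.
Round 3: Proposal A 9, Proposal B 9, Proposal C 8, Proposal D 11. Proposal C eliminated.
Round 4: Proposal A 17, Proposal B 9, Proposal D 11. Proposal B eliminated.
Round 5: Proposal A 17, Proposal D 20. Proposal D has a majority (≥19).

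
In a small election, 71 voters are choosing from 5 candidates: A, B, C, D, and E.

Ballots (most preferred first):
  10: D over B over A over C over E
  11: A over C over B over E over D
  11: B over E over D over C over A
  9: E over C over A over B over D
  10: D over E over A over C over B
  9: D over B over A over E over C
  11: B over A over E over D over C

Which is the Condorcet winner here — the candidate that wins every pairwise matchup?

B

B vs A: 41–30
B vs C: 41–30
B vs D: 42–29
B vs E: 52–19
B beats every other candidate.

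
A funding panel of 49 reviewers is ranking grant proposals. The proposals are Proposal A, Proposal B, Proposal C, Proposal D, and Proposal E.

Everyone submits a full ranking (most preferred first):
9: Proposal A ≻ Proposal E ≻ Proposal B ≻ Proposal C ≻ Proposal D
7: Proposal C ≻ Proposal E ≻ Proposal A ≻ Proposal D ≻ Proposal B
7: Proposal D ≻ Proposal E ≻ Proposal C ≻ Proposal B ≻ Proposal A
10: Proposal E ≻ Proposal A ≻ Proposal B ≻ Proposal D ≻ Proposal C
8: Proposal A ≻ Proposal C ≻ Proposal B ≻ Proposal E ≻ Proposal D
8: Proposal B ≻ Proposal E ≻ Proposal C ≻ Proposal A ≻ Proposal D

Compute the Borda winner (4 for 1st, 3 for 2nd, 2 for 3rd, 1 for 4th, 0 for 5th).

Proposal A: 9×4 + 7×2 + 7×0 + 10×3 + 8×4 + 8×1 = 120
Proposal B: 9×2 + 7×0 + 7×1 + 10×2 + 8×2 + 8×4 = 93
Proposal C: 9×1 + 7×4 + 7×2 + 10×0 + 8×3 + 8×2 = 91
Proposal D: 9×0 + 7×1 + 7×4 + 10×1 + 8×0 + 8×0 = 45
Proposal E: 9×3 + 7×3 + 7×3 + 10×4 + 8×1 + 8×3 = 141

Proposal E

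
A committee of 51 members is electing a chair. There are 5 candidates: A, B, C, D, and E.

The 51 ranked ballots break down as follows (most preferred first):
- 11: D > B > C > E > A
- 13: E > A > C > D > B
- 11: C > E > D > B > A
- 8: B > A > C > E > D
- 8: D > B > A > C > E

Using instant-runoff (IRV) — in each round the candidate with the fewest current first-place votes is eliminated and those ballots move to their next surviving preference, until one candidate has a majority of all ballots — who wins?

Round 1: A 0, B 8, C 11, D 19, E 13. A eliminated.
Round 2: B 8, C 11, D 19, E 13. B eliminated.
Round 3: C 19, D 19, E 13. E eliminated.
Round 4: C 32, D 19. C has a majority (≥26).

C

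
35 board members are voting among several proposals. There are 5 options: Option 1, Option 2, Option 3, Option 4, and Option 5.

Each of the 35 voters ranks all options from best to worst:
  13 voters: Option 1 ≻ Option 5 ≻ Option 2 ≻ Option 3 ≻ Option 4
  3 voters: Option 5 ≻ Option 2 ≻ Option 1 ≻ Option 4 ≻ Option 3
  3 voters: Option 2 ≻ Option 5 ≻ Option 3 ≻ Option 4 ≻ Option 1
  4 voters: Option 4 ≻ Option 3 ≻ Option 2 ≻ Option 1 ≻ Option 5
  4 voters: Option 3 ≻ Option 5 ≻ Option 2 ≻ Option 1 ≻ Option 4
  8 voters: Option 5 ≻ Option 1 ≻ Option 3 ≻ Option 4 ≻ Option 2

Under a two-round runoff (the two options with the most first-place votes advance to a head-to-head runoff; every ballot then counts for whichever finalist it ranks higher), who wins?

Option 5

Round 1 first-place votes: Option 1 13, Option 2 3, Option 3 4, Option 4 4, Option 5 11. Option 1 and Option 5 advance.
Runoff: Option 1 is ranked above Option 5 on 17 ballots, Option 5 above Option 1 on 18.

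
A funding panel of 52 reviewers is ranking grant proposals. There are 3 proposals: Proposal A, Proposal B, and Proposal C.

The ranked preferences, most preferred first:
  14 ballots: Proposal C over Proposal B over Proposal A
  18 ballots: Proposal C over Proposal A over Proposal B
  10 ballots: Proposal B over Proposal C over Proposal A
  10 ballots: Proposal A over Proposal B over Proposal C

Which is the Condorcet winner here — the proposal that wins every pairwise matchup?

Proposal C vs Proposal A: 42–10
Proposal C vs Proposal B: 32–20
Proposal C beats every other proposal.

Proposal C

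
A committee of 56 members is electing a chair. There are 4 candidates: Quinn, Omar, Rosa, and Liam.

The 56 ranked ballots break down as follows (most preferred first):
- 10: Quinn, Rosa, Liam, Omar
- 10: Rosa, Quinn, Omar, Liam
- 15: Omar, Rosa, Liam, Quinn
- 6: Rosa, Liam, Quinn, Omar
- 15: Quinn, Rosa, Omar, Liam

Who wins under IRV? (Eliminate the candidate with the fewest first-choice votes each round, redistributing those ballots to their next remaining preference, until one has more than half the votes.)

Rosa

Round 1: Quinn 25, Omar 15, Rosa 16, Liam 0. Liam eliminated.
Round 2: Quinn 25, Omar 15, Rosa 16. Omar eliminated.
Round 3: Quinn 25, Rosa 31. Rosa has a majority (≥29).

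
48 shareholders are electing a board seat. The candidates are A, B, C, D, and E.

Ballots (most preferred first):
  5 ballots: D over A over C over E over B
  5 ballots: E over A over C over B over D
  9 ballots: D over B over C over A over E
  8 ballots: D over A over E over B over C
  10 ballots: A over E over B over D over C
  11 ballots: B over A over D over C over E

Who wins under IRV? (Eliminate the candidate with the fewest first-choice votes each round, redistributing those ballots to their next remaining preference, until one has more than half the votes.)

A

Round 1: A 10, B 11, C 0, D 22, E 5. C eliminated.
Round 2: A 10, B 11, D 22, E 5. E eliminated.
Round 3: A 15, B 11, D 22. B eliminated.
Round 4: A 26, D 22. A has a majority (≥25).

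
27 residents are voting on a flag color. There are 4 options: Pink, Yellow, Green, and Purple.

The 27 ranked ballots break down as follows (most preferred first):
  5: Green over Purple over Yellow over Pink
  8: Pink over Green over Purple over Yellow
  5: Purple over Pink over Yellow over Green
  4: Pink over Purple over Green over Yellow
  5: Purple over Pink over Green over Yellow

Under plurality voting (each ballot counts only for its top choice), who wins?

Pink

First-place votes: Pink 12, Yellow 0, Green 5, Purple 10.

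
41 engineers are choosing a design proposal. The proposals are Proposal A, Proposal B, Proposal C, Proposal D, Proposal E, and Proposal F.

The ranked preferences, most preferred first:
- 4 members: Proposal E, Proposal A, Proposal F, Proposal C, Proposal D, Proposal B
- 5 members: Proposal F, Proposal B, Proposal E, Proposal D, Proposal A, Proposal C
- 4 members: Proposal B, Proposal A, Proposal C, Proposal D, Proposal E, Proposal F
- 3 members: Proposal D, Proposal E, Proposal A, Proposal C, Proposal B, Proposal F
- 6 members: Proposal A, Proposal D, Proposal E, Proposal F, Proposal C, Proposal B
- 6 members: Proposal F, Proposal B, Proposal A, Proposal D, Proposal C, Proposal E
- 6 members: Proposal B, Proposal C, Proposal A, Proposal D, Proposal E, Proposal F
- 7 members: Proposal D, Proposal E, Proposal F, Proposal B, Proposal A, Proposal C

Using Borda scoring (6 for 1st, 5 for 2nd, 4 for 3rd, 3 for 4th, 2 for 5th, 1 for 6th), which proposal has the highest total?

Proposal D

Proposal A: 4×5 + 5×2 + 4×5 + 3×4 + 6×6 + 6×4 + 6×4 + 7×2 = 160
Proposal B: 4×1 + 5×5 + 4×6 + 3×2 + 6×1 + 6×5 + 6×6 + 7×3 = 152
Proposal C: 4×3 + 5×1 + 4×4 + 3×3 + 6×2 + 6×2 + 6×5 + 7×1 = 103
Proposal D: 4×2 + 5×3 + 4×3 + 3×6 + 6×5 + 6×3 + 6×3 + 7×6 = 161
Proposal E: 4×6 + 5×4 + 4×2 + 3×5 + 6×4 + 6×1 + 6×2 + 7×5 = 144
Proposal F: 4×4 + 5×6 + 4×1 + 3×1 + 6×3 + 6×6 + 6×1 + 7×4 = 141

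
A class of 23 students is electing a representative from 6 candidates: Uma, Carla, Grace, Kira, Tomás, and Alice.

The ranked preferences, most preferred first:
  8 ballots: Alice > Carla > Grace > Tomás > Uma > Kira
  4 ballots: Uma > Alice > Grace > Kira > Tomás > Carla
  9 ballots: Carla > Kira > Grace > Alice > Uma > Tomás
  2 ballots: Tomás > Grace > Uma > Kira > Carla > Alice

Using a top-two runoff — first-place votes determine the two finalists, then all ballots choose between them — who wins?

Round 1 first-place votes: Uma 4, Carla 9, Grace 0, Kira 0, Tomás 2, Alice 8. Carla and Alice advance.
Runoff: Carla is ranked above Alice on 11 ballots, Alice above Carla on 12.

Alice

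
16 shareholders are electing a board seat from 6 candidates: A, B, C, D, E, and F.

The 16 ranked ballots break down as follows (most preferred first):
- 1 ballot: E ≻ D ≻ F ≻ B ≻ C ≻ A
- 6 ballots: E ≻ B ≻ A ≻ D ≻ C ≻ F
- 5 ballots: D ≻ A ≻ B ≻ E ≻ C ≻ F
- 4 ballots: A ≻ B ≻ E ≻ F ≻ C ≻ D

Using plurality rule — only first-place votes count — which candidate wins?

E

First-place votes: A 4, B 0, C 0, D 5, E 7, F 0.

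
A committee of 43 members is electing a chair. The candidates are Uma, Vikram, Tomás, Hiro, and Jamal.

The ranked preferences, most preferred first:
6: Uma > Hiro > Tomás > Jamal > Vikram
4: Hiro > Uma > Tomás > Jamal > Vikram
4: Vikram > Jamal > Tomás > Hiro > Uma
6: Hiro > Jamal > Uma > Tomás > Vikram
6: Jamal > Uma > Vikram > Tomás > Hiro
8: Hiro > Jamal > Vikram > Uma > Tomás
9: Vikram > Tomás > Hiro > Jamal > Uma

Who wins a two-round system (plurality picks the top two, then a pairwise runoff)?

Round 1 first-place votes: Uma 6, Vikram 13, Tomás 0, Hiro 18, Jamal 6. Hiro and Vikram advance.
Runoff: Hiro is ranked above Vikram on 24 ballots, Vikram above Hiro on 19.

Hiro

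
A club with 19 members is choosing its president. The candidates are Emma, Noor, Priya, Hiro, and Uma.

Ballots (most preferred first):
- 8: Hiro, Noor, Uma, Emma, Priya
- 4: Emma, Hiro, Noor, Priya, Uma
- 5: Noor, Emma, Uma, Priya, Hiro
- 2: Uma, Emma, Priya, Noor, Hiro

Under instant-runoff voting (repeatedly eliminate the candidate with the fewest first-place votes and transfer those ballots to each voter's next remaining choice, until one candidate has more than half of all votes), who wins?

Emma

Round 1: Emma 4, Noor 5, Priya 0, Hiro 8, Uma 2. Priya eliminated.
Round 2: Emma 4, Noor 5, Hiro 8, Uma 2. Uma eliminated.
Round 3: Emma 6, Noor 5, Hiro 8. Noor eliminated.
Round 4: Emma 11, Hiro 8. Emma has a majority (≥10).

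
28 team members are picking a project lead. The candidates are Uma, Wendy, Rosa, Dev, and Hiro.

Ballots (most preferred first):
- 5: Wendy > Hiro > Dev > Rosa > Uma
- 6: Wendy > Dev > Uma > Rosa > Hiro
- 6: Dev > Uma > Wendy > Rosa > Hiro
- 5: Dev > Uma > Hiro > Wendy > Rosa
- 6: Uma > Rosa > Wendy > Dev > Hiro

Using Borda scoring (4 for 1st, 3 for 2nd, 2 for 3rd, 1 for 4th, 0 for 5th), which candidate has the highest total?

Dev

Uma: 5×0 + 6×2 + 6×3 + 5×3 + 6×4 = 69
Wendy: 5×4 + 6×4 + 6×2 + 5×1 + 6×2 = 73
Rosa: 5×1 + 6×1 + 6×1 + 5×0 + 6×3 = 35
Dev: 5×2 + 6×3 + 6×4 + 5×4 + 6×1 = 78
Hiro: 5×3 + 6×0 + 6×0 + 5×2 + 6×0 = 25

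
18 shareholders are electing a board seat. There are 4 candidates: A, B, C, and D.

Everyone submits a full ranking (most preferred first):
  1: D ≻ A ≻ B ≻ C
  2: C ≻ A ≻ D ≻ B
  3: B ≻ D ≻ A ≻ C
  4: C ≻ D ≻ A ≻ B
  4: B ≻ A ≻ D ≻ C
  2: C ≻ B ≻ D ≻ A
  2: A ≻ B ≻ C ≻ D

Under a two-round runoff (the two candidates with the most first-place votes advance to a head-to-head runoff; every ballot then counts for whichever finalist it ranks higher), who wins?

B

Round 1 first-place votes: A 2, B 7, C 8, D 1. C and B advance.
Runoff: C is ranked above B on 8 ballots, B above C on 10.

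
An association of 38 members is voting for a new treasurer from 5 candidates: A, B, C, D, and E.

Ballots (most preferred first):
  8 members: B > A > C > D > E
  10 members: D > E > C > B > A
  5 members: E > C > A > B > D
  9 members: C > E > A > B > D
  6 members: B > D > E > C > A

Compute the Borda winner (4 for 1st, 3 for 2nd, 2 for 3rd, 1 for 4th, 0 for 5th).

A: 8×3 + 10×0 + 5×2 + 9×2 + 6×0 = 52
B: 8×4 + 10×1 + 5×1 + 9×1 + 6×4 = 80
C: 8×2 + 10×2 + 5×3 + 9×4 + 6×1 = 93
D: 8×1 + 10×4 + 5×0 + 9×0 + 6×3 = 66
E: 8×0 + 10×3 + 5×4 + 9×3 + 6×2 = 89

C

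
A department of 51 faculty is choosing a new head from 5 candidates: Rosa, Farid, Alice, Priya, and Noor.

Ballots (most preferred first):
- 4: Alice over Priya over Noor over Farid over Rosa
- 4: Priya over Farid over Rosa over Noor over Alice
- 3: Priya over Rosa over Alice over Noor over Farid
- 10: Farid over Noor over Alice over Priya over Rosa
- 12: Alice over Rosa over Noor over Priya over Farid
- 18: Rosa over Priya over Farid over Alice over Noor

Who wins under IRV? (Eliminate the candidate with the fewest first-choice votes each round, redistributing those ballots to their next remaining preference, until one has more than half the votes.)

Alice

Round 1: Rosa 18, Farid 10, Alice 16, Priya 7, Noor 0. Noor eliminated.
Round 2: Rosa 18, Farid 10, Alice 16, Priya 7. Priya eliminated.
Round 3: Rosa 21, Farid 14, Alice 16. Farid eliminated.
Round 4: Rosa 25, Alice 26. Alice has a majority (≥26).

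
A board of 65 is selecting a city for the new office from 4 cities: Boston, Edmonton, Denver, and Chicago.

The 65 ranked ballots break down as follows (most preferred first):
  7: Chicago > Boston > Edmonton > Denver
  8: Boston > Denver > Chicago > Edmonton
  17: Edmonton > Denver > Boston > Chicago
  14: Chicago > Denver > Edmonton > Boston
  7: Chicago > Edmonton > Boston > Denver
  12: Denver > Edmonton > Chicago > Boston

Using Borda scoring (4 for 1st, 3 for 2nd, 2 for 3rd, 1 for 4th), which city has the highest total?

Boston: 7×3 + 8×4 + 17×2 + 14×1 + 7×2 + 12×1 = 127
Edmonton: 7×2 + 8×1 + 17×4 + 14×2 + 7×3 + 12×3 = 175
Denver: 7×1 + 8×3 + 17×3 + 14×3 + 7×1 + 12×4 = 179
Chicago: 7×4 + 8×2 + 17×1 + 14×4 + 7×4 + 12×2 = 169

Denver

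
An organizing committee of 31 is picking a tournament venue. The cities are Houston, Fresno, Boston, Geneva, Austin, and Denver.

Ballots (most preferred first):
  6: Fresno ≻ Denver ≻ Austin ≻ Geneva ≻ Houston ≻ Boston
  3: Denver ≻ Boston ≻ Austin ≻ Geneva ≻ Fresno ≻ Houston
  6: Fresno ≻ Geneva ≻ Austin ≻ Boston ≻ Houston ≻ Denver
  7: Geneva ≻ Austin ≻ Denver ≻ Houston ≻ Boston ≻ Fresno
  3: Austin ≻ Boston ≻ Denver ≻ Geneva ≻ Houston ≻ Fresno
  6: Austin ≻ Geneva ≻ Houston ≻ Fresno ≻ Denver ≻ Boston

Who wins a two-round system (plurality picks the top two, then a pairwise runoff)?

Round 1 first-place votes: Houston 0, Fresno 12, Boston 0, Geneva 7, Austin 9, Denver 3. Fresno and Austin advance.
Runoff: Fresno is ranked above Austin on 12 ballots, Austin above Fresno on 19.

Austin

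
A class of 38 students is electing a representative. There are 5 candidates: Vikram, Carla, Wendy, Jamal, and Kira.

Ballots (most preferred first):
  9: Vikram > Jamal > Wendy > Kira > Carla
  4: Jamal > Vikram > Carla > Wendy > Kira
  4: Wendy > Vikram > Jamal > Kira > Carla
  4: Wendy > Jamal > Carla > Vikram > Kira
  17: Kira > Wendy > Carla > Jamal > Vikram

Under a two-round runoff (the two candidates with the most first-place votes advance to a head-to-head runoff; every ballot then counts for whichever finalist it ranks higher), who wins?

Vikram

Round 1 first-place votes: Vikram 9, Carla 0, Wendy 8, Jamal 4, Kira 17. Kira and Vikram advance.
Runoff: Kira is ranked above Vikram on 17 ballots, Vikram above Kira on 21.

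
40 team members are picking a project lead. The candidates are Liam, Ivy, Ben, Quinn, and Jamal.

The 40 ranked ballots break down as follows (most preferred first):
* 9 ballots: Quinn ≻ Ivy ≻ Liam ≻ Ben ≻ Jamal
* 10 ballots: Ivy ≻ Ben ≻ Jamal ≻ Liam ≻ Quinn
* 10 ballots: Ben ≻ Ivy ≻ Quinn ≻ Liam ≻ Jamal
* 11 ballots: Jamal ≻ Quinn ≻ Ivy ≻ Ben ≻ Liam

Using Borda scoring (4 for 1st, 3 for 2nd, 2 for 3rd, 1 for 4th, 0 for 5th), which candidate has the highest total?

Liam: 9×2 + 10×1 + 10×1 + 11×0 = 38
Ivy: 9×3 + 10×4 + 10×3 + 11×2 = 119
Ben: 9×1 + 10×3 + 10×4 + 11×1 = 90
Quinn: 9×4 + 10×0 + 10×2 + 11×3 = 89
Jamal: 9×0 + 10×2 + 10×0 + 11×4 = 64

Ivy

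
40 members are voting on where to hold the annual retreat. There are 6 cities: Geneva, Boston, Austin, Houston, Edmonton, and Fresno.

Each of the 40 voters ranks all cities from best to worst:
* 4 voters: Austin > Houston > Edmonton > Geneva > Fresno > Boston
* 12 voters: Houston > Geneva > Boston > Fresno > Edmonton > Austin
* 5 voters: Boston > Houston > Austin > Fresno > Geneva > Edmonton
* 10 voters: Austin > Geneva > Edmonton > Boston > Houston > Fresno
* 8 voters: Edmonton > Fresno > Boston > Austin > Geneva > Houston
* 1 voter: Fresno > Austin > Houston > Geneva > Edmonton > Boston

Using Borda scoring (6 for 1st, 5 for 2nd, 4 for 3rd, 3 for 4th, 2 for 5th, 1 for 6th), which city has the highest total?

Geneva

Geneva: 4×3 + 12×5 + 5×2 + 10×5 + 8×2 + 1×3 = 151
Boston: 4×1 + 12×4 + 5×6 + 10×3 + 8×4 + 1×1 = 145
Austin: 4×6 + 12×1 + 5×4 + 10×6 + 8×3 + 1×5 = 145
Houston: 4×5 + 12×6 + 5×5 + 10×2 + 8×1 + 1×4 = 149
Edmonton: 4×4 + 12×2 + 5×1 + 10×4 + 8×6 + 1×2 = 135
Fresno: 4×2 + 12×3 + 5×3 + 10×1 + 8×5 + 1×6 = 115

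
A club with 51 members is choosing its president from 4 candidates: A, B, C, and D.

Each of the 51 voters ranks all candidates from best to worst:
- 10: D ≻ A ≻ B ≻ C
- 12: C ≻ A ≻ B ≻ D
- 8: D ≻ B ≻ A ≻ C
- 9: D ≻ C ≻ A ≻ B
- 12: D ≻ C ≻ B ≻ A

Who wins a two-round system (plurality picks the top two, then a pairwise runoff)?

D

Round 1 first-place votes: A 0, B 0, C 12, D 39. D and C advance.
Runoff: D is ranked above C on 39 ballots, C above D on 12.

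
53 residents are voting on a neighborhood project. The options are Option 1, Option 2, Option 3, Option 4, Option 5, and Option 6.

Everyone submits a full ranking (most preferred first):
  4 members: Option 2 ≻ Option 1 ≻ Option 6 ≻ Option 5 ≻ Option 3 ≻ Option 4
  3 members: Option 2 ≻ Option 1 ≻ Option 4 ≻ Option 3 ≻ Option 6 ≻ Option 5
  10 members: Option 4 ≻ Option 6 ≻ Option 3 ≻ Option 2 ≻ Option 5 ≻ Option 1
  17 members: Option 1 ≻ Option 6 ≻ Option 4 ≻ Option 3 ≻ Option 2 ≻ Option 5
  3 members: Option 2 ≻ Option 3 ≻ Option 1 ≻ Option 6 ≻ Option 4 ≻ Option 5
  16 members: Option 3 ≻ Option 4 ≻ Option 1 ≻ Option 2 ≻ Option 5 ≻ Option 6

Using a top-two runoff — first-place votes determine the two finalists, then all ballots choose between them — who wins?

Round 1 first-place votes: Option 1 17, Option 2 10, Option 3 16, Option 4 10, Option 5 0, Option 6 0. Option 1 and Option 3 advance.
Runoff: Option 1 is ranked above Option 3 on 24 ballots, Option 3 above Option 1 on 29.

Option 3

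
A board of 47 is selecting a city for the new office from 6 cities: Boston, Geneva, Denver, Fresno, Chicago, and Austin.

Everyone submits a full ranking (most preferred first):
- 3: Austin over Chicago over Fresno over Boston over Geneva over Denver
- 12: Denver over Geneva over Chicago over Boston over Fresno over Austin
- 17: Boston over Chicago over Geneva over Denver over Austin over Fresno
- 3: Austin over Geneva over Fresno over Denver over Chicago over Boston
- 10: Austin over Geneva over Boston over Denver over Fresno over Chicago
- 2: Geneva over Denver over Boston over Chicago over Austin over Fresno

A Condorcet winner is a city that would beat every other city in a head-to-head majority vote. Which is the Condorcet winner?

Geneva vs Boston: 27–20
Geneva vs Denver: 35–12
Geneva vs Fresno: 44–3
Geneva vs Chicago: 27–20
Geneva vs Austin: 31–16
Geneva beats every other city.

Geneva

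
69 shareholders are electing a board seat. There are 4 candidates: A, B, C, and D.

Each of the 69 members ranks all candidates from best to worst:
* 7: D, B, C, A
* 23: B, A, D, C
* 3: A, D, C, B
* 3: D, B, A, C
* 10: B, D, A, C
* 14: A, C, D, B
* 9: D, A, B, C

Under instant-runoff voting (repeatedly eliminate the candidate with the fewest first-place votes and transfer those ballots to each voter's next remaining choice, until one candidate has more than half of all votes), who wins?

Round 1: A 17, B 33, C 0, D 19. C eliminated.
Round 2: A 17, B 33, D 19. A eliminated.
Round 3: B 33, D 36. D has a majority (≥35).

D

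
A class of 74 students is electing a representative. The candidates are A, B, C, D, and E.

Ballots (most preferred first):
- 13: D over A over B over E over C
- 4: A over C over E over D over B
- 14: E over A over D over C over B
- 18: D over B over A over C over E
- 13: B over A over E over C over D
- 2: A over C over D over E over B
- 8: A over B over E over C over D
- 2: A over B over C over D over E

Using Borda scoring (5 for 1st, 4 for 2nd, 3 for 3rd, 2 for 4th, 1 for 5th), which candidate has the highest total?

A

A: 13×4 + 4×5 + 14×4 + 18×3 + 13×4 + 2×5 + 8×5 + 2×5 = 294
B: 13×3 + 4×1 + 14×1 + 18×4 + 13×5 + 2×1 + 8×4 + 2×4 = 236
C: 13×1 + 4×4 + 14×2 + 18×2 + 13×2 + 2×4 + 8×2 + 2×3 = 149
D: 13×5 + 4×2 + 14×3 + 18×5 + 13×1 + 2×3 + 8×1 + 2×2 = 236
E: 13×2 + 4×3 + 14×5 + 18×1 + 13×3 + 2×2 + 8×3 + 2×1 = 195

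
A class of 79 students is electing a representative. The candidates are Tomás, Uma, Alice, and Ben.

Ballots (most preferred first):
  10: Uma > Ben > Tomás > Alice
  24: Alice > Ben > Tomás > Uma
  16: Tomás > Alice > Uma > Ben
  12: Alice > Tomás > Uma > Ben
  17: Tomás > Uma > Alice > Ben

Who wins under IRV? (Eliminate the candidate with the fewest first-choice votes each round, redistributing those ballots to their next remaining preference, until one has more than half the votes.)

Round 1: Tomás 33, Uma 10, Alice 36, Ben 0. Ben eliminated.
Round 2: Tomás 33, Uma 10, Alice 36. Uma eliminated.
Round 3: Tomás 43, Alice 36. Tomás has a majority (≥40).

Tomás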